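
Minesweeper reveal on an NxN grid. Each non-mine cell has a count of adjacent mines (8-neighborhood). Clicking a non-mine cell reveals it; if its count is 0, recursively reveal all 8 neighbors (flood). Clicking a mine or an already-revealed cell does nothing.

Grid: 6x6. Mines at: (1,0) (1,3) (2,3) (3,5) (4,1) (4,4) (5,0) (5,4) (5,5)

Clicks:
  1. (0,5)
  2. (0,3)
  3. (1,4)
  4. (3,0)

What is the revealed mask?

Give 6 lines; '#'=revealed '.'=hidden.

Click 1 (0,5) count=0: revealed 6 new [(0,4) (0,5) (1,4) (1,5) (2,4) (2,5)] -> total=6
Click 2 (0,3) count=1: revealed 1 new [(0,3)] -> total=7
Click 3 (1,4) count=2: revealed 0 new [(none)] -> total=7
Click 4 (3,0) count=1: revealed 1 new [(3,0)] -> total=8

Answer: ...###
....##
....##
#.....
......
......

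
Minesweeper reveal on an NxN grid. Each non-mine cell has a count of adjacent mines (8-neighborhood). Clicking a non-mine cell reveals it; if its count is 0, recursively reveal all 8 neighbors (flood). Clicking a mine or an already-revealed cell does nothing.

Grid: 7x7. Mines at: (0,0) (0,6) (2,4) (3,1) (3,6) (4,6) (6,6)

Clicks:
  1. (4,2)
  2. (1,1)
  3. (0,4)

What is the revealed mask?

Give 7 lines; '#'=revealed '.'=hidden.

Answer: .#####.
.#####.
.###...
.......
..#....
.......
.......

Derivation:
Click 1 (4,2) count=1: revealed 1 new [(4,2)] -> total=1
Click 2 (1,1) count=1: revealed 1 new [(1,1)] -> total=2
Click 3 (0,4) count=0: revealed 12 new [(0,1) (0,2) (0,3) (0,4) (0,5) (1,2) (1,3) (1,4) (1,5) (2,1) (2,2) (2,3)] -> total=14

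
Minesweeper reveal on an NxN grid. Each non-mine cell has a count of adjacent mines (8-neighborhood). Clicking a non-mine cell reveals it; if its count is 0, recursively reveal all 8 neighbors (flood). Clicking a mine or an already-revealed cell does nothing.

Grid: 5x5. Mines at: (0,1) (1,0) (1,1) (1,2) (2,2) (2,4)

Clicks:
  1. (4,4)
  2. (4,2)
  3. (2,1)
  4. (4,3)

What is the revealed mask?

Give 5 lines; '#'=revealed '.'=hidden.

Answer: .....
.....
##...
#####
#####

Derivation:
Click 1 (4,4) count=0: revealed 12 new [(2,0) (2,1) (3,0) (3,1) (3,2) (3,3) (3,4) (4,0) (4,1) (4,2) (4,3) (4,4)] -> total=12
Click 2 (4,2) count=0: revealed 0 new [(none)] -> total=12
Click 3 (2,1) count=4: revealed 0 new [(none)] -> total=12
Click 4 (4,3) count=0: revealed 0 new [(none)] -> total=12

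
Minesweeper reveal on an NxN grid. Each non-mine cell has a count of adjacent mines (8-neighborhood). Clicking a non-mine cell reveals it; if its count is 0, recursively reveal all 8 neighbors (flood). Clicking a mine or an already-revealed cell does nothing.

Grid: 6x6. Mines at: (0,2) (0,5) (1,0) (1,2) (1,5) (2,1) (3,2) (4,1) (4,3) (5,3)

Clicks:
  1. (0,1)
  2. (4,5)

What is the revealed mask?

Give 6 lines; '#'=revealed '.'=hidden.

Click 1 (0,1) count=3: revealed 1 new [(0,1)] -> total=1
Click 2 (4,5) count=0: revealed 8 new [(2,4) (2,5) (3,4) (3,5) (4,4) (4,5) (5,4) (5,5)] -> total=9

Answer: .#....
......
....##
....##
....##
....##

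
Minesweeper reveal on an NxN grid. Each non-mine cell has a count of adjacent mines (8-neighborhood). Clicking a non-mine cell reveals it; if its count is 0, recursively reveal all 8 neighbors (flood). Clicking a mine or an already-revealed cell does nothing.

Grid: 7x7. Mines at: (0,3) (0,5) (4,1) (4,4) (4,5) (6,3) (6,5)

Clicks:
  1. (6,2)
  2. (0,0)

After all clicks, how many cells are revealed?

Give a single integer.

Click 1 (6,2) count=1: revealed 1 new [(6,2)] -> total=1
Click 2 (0,0) count=0: revealed 24 new [(0,0) (0,1) (0,2) (1,0) (1,1) (1,2) (1,3) (1,4) (1,5) (1,6) (2,0) (2,1) (2,2) (2,3) (2,4) (2,5) (2,6) (3,0) (3,1) (3,2) (3,3) (3,4) (3,5) (3,6)] -> total=25

Answer: 25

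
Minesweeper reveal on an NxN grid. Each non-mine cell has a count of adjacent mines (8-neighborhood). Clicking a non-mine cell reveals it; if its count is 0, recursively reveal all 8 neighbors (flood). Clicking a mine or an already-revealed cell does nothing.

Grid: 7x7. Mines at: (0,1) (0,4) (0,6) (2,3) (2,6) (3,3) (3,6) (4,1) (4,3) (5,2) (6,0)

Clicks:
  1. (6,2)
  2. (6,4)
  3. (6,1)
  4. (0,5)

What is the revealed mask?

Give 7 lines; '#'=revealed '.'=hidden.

Click 1 (6,2) count=1: revealed 1 new [(6,2)] -> total=1
Click 2 (6,4) count=0: revealed 11 new [(4,4) (4,5) (4,6) (5,3) (5,4) (5,5) (5,6) (6,3) (6,4) (6,5) (6,6)] -> total=12
Click 3 (6,1) count=2: revealed 1 new [(6,1)] -> total=13
Click 4 (0,5) count=2: revealed 1 new [(0,5)] -> total=14

Answer: .....#.
.......
.......
.......
....###
...####
.######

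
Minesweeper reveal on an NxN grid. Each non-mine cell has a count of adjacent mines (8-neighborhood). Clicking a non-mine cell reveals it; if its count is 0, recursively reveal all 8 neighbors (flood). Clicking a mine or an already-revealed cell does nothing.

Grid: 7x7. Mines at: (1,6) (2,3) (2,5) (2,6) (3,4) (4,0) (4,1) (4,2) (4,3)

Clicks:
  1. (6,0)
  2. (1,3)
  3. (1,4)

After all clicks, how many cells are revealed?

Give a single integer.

Click 1 (6,0) count=0: revealed 19 new [(3,5) (3,6) (4,4) (4,5) (4,6) (5,0) (5,1) (5,2) (5,3) (5,4) (5,5) (5,6) (6,0) (6,1) (6,2) (6,3) (6,4) (6,5) (6,6)] -> total=19
Click 2 (1,3) count=1: revealed 1 new [(1,3)] -> total=20
Click 3 (1,4) count=2: revealed 1 new [(1,4)] -> total=21

Answer: 21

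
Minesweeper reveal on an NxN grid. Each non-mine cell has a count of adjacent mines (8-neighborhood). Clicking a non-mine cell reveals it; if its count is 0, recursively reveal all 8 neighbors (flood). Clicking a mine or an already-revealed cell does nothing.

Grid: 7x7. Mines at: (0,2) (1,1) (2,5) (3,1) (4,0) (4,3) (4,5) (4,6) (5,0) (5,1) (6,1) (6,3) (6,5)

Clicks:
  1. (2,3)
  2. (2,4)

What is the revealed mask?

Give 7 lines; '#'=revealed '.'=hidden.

Click 1 (2,3) count=0: revealed 9 new [(1,2) (1,3) (1,4) (2,2) (2,3) (2,4) (3,2) (3,3) (3,4)] -> total=9
Click 2 (2,4) count=1: revealed 0 new [(none)] -> total=9

Answer: .......
..###..
..###..
..###..
.......
.......
.......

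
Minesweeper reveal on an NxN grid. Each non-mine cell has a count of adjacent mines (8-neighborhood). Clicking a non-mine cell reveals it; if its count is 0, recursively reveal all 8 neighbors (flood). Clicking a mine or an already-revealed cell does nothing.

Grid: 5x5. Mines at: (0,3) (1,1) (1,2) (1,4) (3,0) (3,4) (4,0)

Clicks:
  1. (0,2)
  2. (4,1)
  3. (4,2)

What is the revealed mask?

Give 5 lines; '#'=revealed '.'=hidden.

Click 1 (0,2) count=3: revealed 1 new [(0,2)] -> total=1
Click 2 (4,1) count=2: revealed 1 new [(4,1)] -> total=2
Click 3 (4,2) count=0: revealed 8 new [(2,1) (2,2) (2,3) (3,1) (3,2) (3,3) (4,2) (4,3)] -> total=10

Answer: ..#..
.....
.###.
.###.
.###.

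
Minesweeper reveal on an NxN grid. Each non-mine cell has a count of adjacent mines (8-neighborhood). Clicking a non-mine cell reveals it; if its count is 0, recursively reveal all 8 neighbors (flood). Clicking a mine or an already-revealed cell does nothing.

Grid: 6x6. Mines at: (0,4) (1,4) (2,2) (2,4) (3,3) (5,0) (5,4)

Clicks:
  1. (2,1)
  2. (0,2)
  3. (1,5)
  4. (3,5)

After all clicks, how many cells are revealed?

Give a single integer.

Answer: 16

Derivation:
Click 1 (2,1) count=1: revealed 1 new [(2,1)] -> total=1
Click 2 (0,2) count=0: revealed 13 new [(0,0) (0,1) (0,2) (0,3) (1,0) (1,1) (1,2) (1,3) (2,0) (3,0) (3,1) (4,0) (4,1)] -> total=14
Click 3 (1,5) count=3: revealed 1 new [(1,5)] -> total=15
Click 4 (3,5) count=1: revealed 1 new [(3,5)] -> total=16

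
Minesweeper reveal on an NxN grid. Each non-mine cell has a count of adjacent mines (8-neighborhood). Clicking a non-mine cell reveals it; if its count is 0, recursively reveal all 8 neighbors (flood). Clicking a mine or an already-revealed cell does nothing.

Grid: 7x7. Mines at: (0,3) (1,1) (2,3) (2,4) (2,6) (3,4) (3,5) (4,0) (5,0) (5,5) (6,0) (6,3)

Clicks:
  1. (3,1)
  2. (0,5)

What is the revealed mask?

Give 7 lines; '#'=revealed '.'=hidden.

Answer: ....###
....###
.......
.#.....
.......
.......
.......

Derivation:
Click 1 (3,1) count=1: revealed 1 new [(3,1)] -> total=1
Click 2 (0,5) count=0: revealed 6 new [(0,4) (0,5) (0,6) (1,4) (1,5) (1,6)] -> total=7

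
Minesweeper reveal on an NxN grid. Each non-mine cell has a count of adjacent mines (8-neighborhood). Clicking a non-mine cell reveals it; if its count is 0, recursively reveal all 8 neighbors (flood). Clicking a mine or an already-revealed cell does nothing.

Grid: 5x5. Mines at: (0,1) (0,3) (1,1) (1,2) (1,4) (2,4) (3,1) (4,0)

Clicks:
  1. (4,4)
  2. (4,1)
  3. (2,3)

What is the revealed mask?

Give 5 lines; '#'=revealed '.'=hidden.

Click 1 (4,4) count=0: revealed 6 new [(3,2) (3,3) (3,4) (4,2) (4,3) (4,4)] -> total=6
Click 2 (4,1) count=2: revealed 1 new [(4,1)] -> total=7
Click 3 (2,3) count=3: revealed 1 new [(2,3)] -> total=8

Answer: .....
.....
...#.
..###
.####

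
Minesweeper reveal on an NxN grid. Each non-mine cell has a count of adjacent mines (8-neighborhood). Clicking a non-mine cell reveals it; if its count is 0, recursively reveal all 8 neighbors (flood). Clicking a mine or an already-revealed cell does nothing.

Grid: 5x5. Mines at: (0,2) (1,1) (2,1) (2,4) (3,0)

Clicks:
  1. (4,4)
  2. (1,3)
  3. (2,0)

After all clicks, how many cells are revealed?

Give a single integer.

Answer: 10

Derivation:
Click 1 (4,4) count=0: revealed 8 new [(3,1) (3,2) (3,3) (3,4) (4,1) (4,2) (4,3) (4,4)] -> total=8
Click 2 (1,3) count=2: revealed 1 new [(1,3)] -> total=9
Click 3 (2,0) count=3: revealed 1 new [(2,0)] -> total=10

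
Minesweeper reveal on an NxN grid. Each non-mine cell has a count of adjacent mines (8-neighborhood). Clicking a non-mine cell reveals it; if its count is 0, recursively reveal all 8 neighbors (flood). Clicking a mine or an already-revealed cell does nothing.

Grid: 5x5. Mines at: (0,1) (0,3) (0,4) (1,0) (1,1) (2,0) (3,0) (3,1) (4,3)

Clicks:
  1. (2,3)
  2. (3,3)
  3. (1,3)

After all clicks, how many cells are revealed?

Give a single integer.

Click 1 (2,3) count=0: revealed 9 new [(1,2) (1,3) (1,4) (2,2) (2,3) (2,4) (3,2) (3,3) (3,4)] -> total=9
Click 2 (3,3) count=1: revealed 0 new [(none)] -> total=9
Click 3 (1,3) count=2: revealed 0 new [(none)] -> total=9

Answer: 9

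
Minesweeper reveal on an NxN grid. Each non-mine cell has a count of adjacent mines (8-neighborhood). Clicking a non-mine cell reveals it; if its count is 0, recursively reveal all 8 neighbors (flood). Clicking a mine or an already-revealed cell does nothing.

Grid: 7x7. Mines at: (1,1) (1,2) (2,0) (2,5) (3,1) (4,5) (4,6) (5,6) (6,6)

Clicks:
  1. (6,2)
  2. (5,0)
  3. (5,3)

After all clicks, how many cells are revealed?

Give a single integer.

Click 1 (6,2) count=0: revealed 23 new [(2,2) (2,3) (2,4) (3,2) (3,3) (3,4) (4,0) (4,1) (4,2) (4,3) (4,4) (5,0) (5,1) (5,2) (5,3) (5,4) (5,5) (6,0) (6,1) (6,2) (6,3) (6,4) (6,5)] -> total=23
Click 2 (5,0) count=0: revealed 0 new [(none)] -> total=23
Click 3 (5,3) count=0: revealed 0 new [(none)] -> total=23

Answer: 23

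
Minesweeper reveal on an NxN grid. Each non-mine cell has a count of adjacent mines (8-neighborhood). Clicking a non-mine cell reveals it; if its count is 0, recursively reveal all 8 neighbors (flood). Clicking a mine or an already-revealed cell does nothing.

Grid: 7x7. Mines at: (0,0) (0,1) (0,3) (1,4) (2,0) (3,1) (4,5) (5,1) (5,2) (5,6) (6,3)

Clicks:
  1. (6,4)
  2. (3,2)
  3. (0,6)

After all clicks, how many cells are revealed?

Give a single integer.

Click 1 (6,4) count=1: revealed 1 new [(6,4)] -> total=1
Click 2 (3,2) count=1: revealed 1 new [(3,2)] -> total=2
Click 3 (0,6) count=0: revealed 8 new [(0,5) (0,6) (1,5) (1,6) (2,5) (2,6) (3,5) (3,6)] -> total=10

Answer: 10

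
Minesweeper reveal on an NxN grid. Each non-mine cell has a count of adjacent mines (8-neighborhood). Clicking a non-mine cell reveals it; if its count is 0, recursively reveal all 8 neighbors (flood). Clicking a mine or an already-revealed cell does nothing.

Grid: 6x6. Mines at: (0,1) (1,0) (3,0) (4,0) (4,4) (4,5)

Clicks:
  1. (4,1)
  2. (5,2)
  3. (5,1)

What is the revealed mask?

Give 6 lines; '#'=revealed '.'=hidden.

Click 1 (4,1) count=2: revealed 1 new [(4,1)] -> total=1
Click 2 (5,2) count=0: revealed 24 new [(0,2) (0,3) (0,4) (0,5) (1,1) (1,2) (1,3) (1,4) (1,5) (2,1) (2,2) (2,3) (2,4) (2,5) (3,1) (3,2) (3,3) (3,4) (3,5) (4,2) (4,3) (5,1) (5,2) (5,3)] -> total=25
Click 3 (5,1) count=1: revealed 0 new [(none)] -> total=25

Answer: ..####
.#####
.#####
.#####
.###..
.###..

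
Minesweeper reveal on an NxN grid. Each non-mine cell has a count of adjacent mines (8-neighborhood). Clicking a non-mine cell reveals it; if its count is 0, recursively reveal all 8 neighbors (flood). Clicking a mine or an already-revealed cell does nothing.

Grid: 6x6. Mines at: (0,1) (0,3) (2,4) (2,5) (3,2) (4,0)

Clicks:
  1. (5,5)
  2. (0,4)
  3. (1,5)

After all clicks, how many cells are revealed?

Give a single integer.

Answer: 15

Derivation:
Click 1 (5,5) count=0: revealed 13 new [(3,3) (3,4) (3,5) (4,1) (4,2) (4,3) (4,4) (4,5) (5,1) (5,2) (5,3) (5,4) (5,5)] -> total=13
Click 2 (0,4) count=1: revealed 1 new [(0,4)] -> total=14
Click 3 (1,5) count=2: revealed 1 new [(1,5)] -> total=15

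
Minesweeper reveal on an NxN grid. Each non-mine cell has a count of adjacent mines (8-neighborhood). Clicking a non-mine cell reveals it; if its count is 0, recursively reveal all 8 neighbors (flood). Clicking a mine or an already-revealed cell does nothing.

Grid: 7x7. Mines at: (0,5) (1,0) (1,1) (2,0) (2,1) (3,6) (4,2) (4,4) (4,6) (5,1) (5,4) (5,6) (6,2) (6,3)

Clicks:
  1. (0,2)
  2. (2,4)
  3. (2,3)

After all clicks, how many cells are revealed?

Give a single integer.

Click 1 (0,2) count=1: revealed 1 new [(0,2)] -> total=1
Click 2 (2,4) count=0: revealed 14 new [(0,3) (0,4) (1,2) (1,3) (1,4) (1,5) (2,2) (2,3) (2,4) (2,5) (3,2) (3,3) (3,4) (3,5)] -> total=15
Click 3 (2,3) count=0: revealed 0 new [(none)] -> total=15

Answer: 15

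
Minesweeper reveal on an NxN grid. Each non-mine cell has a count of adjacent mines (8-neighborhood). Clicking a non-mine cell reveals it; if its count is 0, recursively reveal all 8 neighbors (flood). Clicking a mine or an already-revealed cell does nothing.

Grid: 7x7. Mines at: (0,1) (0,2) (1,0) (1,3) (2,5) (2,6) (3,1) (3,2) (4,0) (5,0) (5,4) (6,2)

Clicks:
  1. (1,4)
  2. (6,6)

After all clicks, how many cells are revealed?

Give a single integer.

Click 1 (1,4) count=2: revealed 1 new [(1,4)] -> total=1
Click 2 (6,6) count=0: revealed 8 new [(3,5) (3,6) (4,5) (4,6) (5,5) (5,6) (6,5) (6,6)] -> total=9

Answer: 9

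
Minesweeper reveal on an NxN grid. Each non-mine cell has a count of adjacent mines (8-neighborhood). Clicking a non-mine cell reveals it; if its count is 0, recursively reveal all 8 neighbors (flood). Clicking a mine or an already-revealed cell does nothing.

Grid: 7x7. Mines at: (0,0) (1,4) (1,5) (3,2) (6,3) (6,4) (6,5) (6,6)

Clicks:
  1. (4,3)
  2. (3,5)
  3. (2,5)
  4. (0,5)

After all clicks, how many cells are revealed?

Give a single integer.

Click 1 (4,3) count=1: revealed 1 new [(4,3)] -> total=1
Click 2 (3,5) count=0: revealed 15 new [(2,3) (2,4) (2,5) (2,6) (3,3) (3,4) (3,5) (3,6) (4,4) (4,5) (4,6) (5,3) (5,4) (5,5) (5,6)] -> total=16
Click 3 (2,5) count=2: revealed 0 new [(none)] -> total=16
Click 4 (0,5) count=2: revealed 1 new [(0,5)] -> total=17

Answer: 17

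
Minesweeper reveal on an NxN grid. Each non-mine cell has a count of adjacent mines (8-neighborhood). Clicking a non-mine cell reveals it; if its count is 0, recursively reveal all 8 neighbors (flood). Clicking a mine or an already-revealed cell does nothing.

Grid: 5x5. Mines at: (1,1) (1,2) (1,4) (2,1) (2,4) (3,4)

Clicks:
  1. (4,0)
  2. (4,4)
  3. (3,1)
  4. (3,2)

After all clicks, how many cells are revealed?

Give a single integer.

Answer: 9

Derivation:
Click 1 (4,0) count=0: revealed 8 new [(3,0) (3,1) (3,2) (3,3) (4,0) (4,1) (4,2) (4,3)] -> total=8
Click 2 (4,4) count=1: revealed 1 new [(4,4)] -> total=9
Click 3 (3,1) count=1: revealed 0 new [(none)] -> total=9
Click 4 (3,2) count=1: revealed 0 new [(none)] -> total=9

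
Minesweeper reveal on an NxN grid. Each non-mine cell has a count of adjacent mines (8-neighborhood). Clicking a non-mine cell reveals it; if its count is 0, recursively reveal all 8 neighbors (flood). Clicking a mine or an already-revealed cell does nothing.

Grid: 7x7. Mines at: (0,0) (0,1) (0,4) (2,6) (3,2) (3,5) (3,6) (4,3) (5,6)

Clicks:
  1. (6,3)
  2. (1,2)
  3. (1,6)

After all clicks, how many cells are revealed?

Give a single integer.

Answer: 23

Derivation:
Click 1 (6,3) count=0: revealed 21 new [(1,0) (1,1) (2,0) (2,1) (3,0) (3,1) (4,0) (4,1) (4,2) (5,0) (5,1) (5,2) (5,3) (5,4) (5,5) (6,0) (6,1) (6,2) (6,3) (6,4) (6,5)] -> total=21
Click 2 (1,2) count=1: revealed 1 new [(1,2)] -> total=22
Click 3 (1,6) count=1: revealed 1 new [(1,6)] -> total=23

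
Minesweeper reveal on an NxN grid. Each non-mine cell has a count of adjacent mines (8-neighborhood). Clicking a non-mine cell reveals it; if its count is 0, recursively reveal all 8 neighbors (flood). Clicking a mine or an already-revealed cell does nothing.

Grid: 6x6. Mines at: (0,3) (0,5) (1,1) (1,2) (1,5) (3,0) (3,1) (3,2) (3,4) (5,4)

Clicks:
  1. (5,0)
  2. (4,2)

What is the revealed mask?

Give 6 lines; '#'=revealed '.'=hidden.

Answer: ......
......
......
......
####..
####..

Derivation:
Click 1 (5,0) count=0: revealed 8 new [(4,0) (4,1) (4,2) (4,3) (5,0) (5,1) (5,2) (5,3)] -> total=8
Click 2 (4,2) count=2: revealed 0 new [(none)] -> total=8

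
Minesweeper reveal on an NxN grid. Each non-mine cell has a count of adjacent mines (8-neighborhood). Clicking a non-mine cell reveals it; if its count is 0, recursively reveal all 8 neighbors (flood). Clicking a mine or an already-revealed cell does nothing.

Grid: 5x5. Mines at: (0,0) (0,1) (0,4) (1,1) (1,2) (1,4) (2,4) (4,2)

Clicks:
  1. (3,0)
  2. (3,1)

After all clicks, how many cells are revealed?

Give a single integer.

Answer: 6

Derivation:
Click 1 (3,0) count=0: revealed 6 new [(2,0) (2,1) (3,0) (3,1) (4,0) (4,1)] -> total=6
Click 2 (3,1) count=1: revealed 0 new [(none)] -> total=6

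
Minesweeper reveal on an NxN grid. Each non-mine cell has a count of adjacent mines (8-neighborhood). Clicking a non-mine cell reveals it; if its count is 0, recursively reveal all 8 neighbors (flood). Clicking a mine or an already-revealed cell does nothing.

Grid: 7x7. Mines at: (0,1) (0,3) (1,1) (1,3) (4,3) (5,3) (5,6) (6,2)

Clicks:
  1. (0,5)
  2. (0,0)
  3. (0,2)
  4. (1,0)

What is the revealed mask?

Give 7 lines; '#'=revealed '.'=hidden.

Answer: #.#.###
#...###
....###
....###
....###
.......
.......

Derivation:
Click 1 (0,5) count=0: revealed 15 new [(0,4) (0,5) (0,6) (1,4) (1,5) (1,6) (2,4) (2,5) (2,6) (3,4) (3,5) (3,6) (4,4) (4,5) (4,6)] -> total=15
Click 2 (0,0) count=2: revealed 1 new [(0,0)] -> total=16
Click 3 (0,2) count=4: revealed 1 new [(0,2)] -> total=17
Click 4 (1,0) count=2: revealed 1 new [(1,0)] -> total=18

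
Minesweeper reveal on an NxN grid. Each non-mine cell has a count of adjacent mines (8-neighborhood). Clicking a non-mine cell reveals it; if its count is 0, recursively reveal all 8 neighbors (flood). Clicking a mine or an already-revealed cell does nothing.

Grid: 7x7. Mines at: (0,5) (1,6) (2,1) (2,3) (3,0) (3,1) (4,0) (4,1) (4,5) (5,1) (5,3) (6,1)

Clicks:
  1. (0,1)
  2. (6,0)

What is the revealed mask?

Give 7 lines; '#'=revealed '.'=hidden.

Answer: #####..
#####..
.......
.......
.......
.......
#......

Derivation:
Click 1 (0,1) count=0: revealed 10 new [(0,0) (0,1) (0,2) (0,3) (0,4) (1,0) (1,1) (1,2) (1,3) (1,4)] -> total=10
Click 2 (6,0) count=2: revealed 1 new [(6,0)] -> total=11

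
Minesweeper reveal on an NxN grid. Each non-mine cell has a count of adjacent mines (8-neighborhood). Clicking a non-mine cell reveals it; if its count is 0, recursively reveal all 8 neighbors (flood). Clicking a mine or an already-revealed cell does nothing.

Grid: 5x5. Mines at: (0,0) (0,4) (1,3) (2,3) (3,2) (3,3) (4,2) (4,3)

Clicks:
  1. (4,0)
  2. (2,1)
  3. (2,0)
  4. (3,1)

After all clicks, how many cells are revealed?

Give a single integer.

Answer: 8

Derivation:
Click 1 (4,0) count=0: revealed 8 new [(1,0) (1,1) (2,0) (2,1) (3,0) (3,1) (4,0) (4,1)] -> total=8
Click 2 (2,1) count=1: revealed 0 new [(none)] -> total=8
Click 3 (2,0) count=0: revealed 0 new [(none)] -> total=8
Click 4 (3,1) count=2: revealed 0 new [(none)] -> total=8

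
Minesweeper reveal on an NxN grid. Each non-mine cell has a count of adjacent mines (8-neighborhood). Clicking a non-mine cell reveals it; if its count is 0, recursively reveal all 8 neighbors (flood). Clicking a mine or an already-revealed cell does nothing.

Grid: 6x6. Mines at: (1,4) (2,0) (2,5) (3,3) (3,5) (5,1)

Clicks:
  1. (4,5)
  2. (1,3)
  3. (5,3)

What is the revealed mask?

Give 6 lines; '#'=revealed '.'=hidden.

Answer: ......
...#..
......
......
..####
..####

Derivation:
Click 1 (4,5) count=1: revealed 1 new [(4,5)] -> total=1
Click 2 (1,3) count=1: revealed 1 new [(1,3)] -> total=2
Click 3 (5,3) count=0: revealed 7 new [(4,2) (4,3) (4,4) (5,2) (5,3) (5,4) (5,5)] -> total=9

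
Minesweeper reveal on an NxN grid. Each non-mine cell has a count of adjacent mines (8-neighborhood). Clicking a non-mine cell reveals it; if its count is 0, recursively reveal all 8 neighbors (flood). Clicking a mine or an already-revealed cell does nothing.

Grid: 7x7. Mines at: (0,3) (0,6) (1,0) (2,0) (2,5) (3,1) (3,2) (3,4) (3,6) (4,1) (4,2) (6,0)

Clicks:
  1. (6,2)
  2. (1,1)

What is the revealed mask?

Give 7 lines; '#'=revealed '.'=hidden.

Click 1 (6,2) count=0: revealed 16 new [(4,3) (4,4) (4,5) (4,6) (5,1) (5,2) (5,3) (5,4) (5,5) (5,6) (6,1) (6,2) (6,3) (6,4) (6,5) (6,6)] -> total=16
Click 2 (1,1) count=2: revealed 1 new [(1,1)] -> total=17

Answer: .......
.#.....
.......
.......
...####
.######
.######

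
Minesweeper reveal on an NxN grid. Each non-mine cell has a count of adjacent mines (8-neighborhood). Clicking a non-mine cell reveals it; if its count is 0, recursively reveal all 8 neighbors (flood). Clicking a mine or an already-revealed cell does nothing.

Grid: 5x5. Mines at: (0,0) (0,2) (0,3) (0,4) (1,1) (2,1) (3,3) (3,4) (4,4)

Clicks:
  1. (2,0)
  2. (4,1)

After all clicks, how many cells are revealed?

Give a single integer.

Answer: 7

Derivation:
Click 1 (2,0) count=2: revealed 1 new [(2,0)] -> total=1
Click 2 (4,1) count=0: revealed 6 new [(3,0) (3,1) (3,2) (4,0) (4,1) (4,2)] -> total=7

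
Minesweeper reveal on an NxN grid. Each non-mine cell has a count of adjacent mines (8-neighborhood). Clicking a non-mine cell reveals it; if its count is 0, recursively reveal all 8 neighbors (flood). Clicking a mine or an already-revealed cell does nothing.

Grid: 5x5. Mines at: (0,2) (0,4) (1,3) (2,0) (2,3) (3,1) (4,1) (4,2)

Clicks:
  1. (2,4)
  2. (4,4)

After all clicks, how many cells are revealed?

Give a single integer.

Answer: 5

Derivation:
Click 1 (2,4) count=2: revealed 1 new [(2,4)] -> total=1
Click 2 (4,4) count=0: revealed 4 new [(3,3) (3,4) (4,3) (4,4)] -> total=5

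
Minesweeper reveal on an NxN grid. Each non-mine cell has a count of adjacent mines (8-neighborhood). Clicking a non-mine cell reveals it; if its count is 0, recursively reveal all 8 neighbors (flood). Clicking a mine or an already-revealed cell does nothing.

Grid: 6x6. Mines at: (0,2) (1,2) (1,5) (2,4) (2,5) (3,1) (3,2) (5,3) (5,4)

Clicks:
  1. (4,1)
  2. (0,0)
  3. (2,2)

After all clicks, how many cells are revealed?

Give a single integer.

Answer: 8

Derivation:
Click 1 (4,1) count=2: revealed 1 new [(4,1)] -> total=1
Click 2 (0,0) count=0: revealed 6 new [(0,0) (0,1) (1,0) (1,1) (2,0) (2,1)] -> total=7
Click 3 (2,2) count=3: revealed 1 new [(2,2)] -> total=8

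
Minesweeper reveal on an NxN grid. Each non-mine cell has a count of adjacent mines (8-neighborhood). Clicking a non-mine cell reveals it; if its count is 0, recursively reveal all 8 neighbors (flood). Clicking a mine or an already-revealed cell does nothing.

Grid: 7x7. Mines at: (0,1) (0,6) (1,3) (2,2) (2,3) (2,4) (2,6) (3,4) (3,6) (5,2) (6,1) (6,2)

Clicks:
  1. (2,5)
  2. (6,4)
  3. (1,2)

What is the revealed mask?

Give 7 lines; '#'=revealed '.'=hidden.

Answer: .......
..#....
.....#.
.......
...####
...####
...####

Derivation:
Click 1 (2,5) count=4: revealed 1 new [(2,5)] -> total=1
Click 2 (6,4) count=0: revealed 12 new [(4,3) (4,4) (4,5) (4,6) (5,3) (5,4) (5,5) (5,6) (6,3) (6,4) (6,5) (6,6)] -> total=13
Click 3 (1,2) count=4: revealed 1 new [(1,2)] -> total=14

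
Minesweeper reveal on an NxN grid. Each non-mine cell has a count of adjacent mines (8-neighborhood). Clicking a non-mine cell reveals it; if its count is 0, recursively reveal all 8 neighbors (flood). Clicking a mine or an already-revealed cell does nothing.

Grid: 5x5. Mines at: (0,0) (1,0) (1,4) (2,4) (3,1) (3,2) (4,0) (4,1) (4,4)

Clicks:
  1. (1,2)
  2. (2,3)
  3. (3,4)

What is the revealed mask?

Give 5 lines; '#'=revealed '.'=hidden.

Click 1 (1,2) count=0: revealed 9 new [(0,1) (0,2) (0,3) (1,1) (1,2) (1,3) (2,1) (2,2) (2,3)] -> total=9
Click 2 (2,3) count=3: revealed 0 new [(none)] -> total=9
Click 3 (3,4) count=2: revealed 1 new [(3,4)] -> total=10

Answer: .###.
.###.
.###.
....#
.....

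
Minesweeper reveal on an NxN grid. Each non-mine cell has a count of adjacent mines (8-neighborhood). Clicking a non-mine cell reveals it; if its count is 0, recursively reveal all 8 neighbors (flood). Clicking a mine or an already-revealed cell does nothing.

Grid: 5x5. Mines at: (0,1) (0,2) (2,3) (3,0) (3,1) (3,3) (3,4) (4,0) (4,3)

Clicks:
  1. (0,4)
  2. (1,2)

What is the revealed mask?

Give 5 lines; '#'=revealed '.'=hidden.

Click 1 (0,4) count=0: revealed 4 new [(0,3) (0,4) (1,3) (1,4)] -> total=4
Click 2 (1,2) count=3: revealed 1 new [(1,2)] -> total=5

Answer: ...##
..###
.....
.....
.....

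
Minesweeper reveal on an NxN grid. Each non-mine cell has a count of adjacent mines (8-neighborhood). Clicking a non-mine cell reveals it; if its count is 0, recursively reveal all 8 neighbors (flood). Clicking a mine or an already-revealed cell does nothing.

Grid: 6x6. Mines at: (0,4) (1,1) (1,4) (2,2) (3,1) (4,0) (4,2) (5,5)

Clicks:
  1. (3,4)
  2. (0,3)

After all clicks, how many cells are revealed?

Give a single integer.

Answer: 10

Derivation:
Click 1 (3,4) count=0: revealed 9 new [(2,3) (2,4) (2,5) (3,3) (3,4) (3,5) (4,3) (4,4) (4,5)] -> total=9
Click 2 (0,3) count=2: revealed 1 new [(0,3)] -> total=10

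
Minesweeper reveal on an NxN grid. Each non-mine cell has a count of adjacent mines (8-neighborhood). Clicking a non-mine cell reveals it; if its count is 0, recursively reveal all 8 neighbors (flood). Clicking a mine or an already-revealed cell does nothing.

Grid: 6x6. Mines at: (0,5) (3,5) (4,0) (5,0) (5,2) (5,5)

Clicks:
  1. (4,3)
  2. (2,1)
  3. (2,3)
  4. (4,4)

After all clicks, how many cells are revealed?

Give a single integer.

Answer: 24

Derivation:
Click 1 (4,3) count=1: revealed 1 new [(4,3)] -> total=1
Click 2 (2,1) count=0: revealed 23 new [(0,0) (0,1) (0,2) (0,3) (0,4) (1,0) (1,1) (1,2) (1,3) (1,4) (2,0) (2,1) (2,2) (2,3) (2,4) (3,0) (3,1) (3,2) (3,3) (3,4) (4,1) (4,2) (4,4)] -> total=24
Click 3 (2,3) count=0: revealed 0 new [(none)] -> total=24
Click 4 (4,4) count=2: revealed 0 new [(none)] -> total=24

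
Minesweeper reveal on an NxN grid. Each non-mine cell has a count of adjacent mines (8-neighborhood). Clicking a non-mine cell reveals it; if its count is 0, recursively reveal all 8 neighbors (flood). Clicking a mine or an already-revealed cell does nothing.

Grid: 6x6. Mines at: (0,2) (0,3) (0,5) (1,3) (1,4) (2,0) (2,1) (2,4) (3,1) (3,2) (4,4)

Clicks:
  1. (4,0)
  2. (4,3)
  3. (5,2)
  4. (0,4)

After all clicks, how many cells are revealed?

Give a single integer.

Click 1 (4,0) count=1: revealed 1 new [(4,0)] -> total=1
Click 2 (4,3) count=2: revealed 1 new [(4,3)] -> total=2
Click 3 (5,2) count=0: revealed 6 new [(4,1) (4,2) (5,0) (5,1) (5,2) (5,3)] -> total=8
Click 4 (0,4) count=4: revealed 1 new [(0,4)] -> total=9

Answer: 9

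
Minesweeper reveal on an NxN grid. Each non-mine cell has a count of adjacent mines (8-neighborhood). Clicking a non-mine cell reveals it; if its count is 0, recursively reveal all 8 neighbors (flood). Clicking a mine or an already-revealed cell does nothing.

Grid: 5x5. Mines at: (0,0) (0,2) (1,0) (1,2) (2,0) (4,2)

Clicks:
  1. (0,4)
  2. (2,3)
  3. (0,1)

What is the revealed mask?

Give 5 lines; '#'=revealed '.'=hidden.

Click 1 (0,4) count=0: revealed 10 new [(0,3) (0,4) (1,3) (1,4) (2,3) (2,4) (3,3) (3,4) (4,3) (4,4)] -> total=10
Click 2 (2,3) count=1: revealed 0 new [(none)] -> total=10
Click 3 (0,1) count=4: revealed 1 new [(0,1)] -> total=11

Answer: .#.##
...##
...##
...##
...##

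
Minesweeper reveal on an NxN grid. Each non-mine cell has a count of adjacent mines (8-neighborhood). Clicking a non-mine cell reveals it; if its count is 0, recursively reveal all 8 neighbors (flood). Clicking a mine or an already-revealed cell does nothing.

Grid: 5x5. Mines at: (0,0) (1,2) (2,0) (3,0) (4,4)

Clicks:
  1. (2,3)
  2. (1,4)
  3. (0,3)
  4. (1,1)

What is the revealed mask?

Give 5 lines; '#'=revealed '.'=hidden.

Answer: ...##
.#.##
...##
...##
.....

Derivation:
Click 1 (2,3) count=1: revealed 1 new [(2,3)] -> total=1
Click 2 (1,4) count=0: revealed 7 new [(0,3) (0,4) (1,3) (1,4) (2,4) (3,3) (3,4)] -> total=8
Click 3 (0,3) count=1: revealed 0 new [(none)] -> total=8
Click 4 (1,1) count=3: revealed 1 new [(1,1)] -> total=9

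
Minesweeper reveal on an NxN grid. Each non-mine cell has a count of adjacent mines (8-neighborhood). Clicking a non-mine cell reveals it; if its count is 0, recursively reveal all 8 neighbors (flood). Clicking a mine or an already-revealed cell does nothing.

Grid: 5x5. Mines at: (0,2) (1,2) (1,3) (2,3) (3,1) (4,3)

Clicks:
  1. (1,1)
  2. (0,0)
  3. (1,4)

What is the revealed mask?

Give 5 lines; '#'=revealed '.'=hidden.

Answer: ##...
##..#
##...
.....
.....

Derivation:
Click 1 (1,1) count=2: revealed 1 new [(1,1)] -> total=1
Click 2 (0,0) count=0: revealed 5 new [(0,0) (0,1) (1,0) (2,0) (2,1)] -> total=6
Click 3 (1,4) count=2: revealed 1 new [(1,4)] -> total=7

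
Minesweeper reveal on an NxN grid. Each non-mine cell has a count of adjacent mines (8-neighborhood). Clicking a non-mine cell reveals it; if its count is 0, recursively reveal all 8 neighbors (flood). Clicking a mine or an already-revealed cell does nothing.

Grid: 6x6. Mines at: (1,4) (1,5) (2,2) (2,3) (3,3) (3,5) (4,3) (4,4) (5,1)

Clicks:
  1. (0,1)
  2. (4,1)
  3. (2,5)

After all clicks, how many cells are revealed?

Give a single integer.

Answer: 15

Derivation:
Click 1 (0,1) count=0: revealed 14 new [(0,0) (0,1) (0,2) (0,3) (1,0) (1,1) (1,2) (1,3) (2,0) (2,1) (3,0) (3,1) (4,0) (4,1)] -> total=14
Click 2 (4,1) count=1: revealed 0 new [(none)] -> total=14
Click 3 (2,5) count=3: revealed 1 new [(2,5)] -> total=15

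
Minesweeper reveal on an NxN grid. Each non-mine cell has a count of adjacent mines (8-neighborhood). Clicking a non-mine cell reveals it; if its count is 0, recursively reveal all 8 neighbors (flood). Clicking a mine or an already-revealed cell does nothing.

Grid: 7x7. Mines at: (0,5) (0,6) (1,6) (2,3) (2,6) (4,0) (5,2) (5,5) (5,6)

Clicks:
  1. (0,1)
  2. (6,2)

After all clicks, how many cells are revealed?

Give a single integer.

Click 1 (0,1) count=0: revealed 16 new [(0,0) (0,1) (0,2) (0,3) (0,4) (1,0) (1,1) (1,2) (1,3) (1,4) (2,0) (2,1) (2,2) (3,0) (3,1) (3,2)] -> total=16
Click 2 (6,2) count=1: revealed 1 new [(6,2)] -> total=17

Answer: 17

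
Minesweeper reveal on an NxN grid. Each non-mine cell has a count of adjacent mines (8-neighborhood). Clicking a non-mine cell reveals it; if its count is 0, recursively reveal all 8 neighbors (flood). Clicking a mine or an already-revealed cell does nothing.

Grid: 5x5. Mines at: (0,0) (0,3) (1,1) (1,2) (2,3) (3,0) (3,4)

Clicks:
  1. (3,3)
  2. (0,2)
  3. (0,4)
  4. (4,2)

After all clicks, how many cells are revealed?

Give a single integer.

Click 1 (3,3) count=2: revealed 1 new [(3,3)] -> total=1
Click 2 (0,2) count=3: revealed 1 new [(0,2)] -> total=2
Click 3 (0,4) count=1: revealed 1 new [(0,4)] -> total=3
Click 4 (4,2) count=0: revealed 5 new [(3,1) (3,2) (4,1) (4,2) (4,3)] -> total=8

Answer: 8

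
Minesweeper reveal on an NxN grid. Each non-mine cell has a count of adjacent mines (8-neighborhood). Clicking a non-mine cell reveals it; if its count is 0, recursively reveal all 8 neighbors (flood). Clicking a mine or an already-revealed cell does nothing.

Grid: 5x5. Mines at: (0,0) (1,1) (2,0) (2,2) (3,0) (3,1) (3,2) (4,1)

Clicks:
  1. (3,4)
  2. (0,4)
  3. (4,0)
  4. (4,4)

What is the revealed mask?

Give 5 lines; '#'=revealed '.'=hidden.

Click 1 (3,4) count=0: revealed 12 new [(0,2) (0,3) (0,4) (1,2) (1,3) (1,4) (2,3) (2,4) (3,3) (3,4) (4,3) (4,4)] -> total=12
Click 2 (0,4) count=0: revealed 0 new [(none)] -> total=12
Click 3 (4,0) count=3: revealed 1 new [(4,0)] -> total=13
Click 4 (4,4) count=0: revealed 0 new [(none)] -> total=13

Answer: ..###
..###
...##
...##
#..##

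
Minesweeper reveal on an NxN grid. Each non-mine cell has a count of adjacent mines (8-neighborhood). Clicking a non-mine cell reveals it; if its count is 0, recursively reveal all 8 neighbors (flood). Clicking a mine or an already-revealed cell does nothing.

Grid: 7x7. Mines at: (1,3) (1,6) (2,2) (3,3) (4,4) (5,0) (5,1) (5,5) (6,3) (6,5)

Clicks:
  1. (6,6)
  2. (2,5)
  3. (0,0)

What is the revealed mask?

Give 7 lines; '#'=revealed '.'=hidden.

Answer: ###....
###....
##...#.
##.....
##.....
.......
......#

Derivation:
Click 1 (6,6) count=2: revealed 1 new [(6,6)] -> total=1
Click 2 (2,5) count=1: revealed 1 new [(2,5)] -> total=2
Click 3 (0,0) count=0: revealed 12 new [(0,0) (0,1) (0,2) (1,0) (1,1) (1,2) (2,0) (2,1) (3,0) (3,1) (4,0) (4,1)] -> total=14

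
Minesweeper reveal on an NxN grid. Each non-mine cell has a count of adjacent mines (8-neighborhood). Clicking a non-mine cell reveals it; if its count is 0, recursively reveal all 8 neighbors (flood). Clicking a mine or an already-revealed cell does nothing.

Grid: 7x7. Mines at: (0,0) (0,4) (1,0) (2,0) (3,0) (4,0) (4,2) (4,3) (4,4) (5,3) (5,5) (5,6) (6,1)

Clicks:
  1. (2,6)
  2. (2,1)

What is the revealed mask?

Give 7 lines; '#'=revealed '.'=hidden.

Answer: .###.##
.######
.######
.######
.....##
.......
.......

Derivation:
Click 1 (2,6) count=0: revealed 25 new [(0,1) (0,2) (0,3) (0,5) (0,6) (1,1) (1,2) (1,3) (1,4) (1,5) (1,6) (2,1) (2,2) (2,3) (2,4) (2,5) (2,6) (3,1) (3,2) (3,3) (3,4) (3,5) (3,6) (4,5) (4,6)] -> total=25
Click 2 (2,1) count=3: revealed 0 new [(none)] -> total=25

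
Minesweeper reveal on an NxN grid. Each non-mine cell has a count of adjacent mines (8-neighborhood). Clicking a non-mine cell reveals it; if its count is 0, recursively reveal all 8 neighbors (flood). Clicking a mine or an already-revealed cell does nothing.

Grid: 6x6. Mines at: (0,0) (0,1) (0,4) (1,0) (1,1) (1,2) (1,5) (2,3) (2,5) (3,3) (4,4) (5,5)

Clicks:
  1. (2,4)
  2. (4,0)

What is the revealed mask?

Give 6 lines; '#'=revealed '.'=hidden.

Click 1 (2,4) count=4: revealed 1 new [(2,4)] -> total=1
Click 2 (4,0) count=0: revealed 14 new [(2,0) (2,1) (2,2) (3,0) (3,1) (3,2) (4,0) (4,1) (4,2) (4,3) (5,0) (5,1) (5,2) (5,3)] -> total=15

Answer: ......
......
###.#.
###...
####..
####..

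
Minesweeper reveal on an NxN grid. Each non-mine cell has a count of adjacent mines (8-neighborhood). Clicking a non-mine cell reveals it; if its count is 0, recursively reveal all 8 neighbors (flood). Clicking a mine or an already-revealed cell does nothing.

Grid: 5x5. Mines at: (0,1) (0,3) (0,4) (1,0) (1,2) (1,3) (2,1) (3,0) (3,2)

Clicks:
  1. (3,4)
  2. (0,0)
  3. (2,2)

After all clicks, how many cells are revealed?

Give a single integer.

Answer: 8

Derivation:
Click 1 (3,4) count=0: revealed 6 new [(2,3) (2,4) (3,3) (3,4) (4,3) (4,4)] -> total=6
Click 2 (0,0) count=2: revealed 1 new [(0,0)] -> total=7
Click 3 (2,2) count=4: revealed 1 new [(2,2)] -> total=8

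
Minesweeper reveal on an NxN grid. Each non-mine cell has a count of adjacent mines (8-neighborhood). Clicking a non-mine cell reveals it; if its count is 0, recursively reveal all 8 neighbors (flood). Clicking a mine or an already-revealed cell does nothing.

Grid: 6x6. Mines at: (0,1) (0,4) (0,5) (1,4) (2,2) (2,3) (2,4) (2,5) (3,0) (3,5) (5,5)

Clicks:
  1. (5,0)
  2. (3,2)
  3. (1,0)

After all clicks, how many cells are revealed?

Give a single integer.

Click 1 (5,0) count=0: revealed 14 new [(3,1) (3,2) (3,3) (3,4) (4,0) (4,1) (4,2) (4,3) (4,4) (5,0) (5,1) (5,2) (5,3) (5,4)] -> total=14
Click 2 (3,2) count=2: revealed 0 new [(none)] -> total=14
Click 3 (1,0) count=1: revealed 1 new [(1,0)] -> total=15

Answer: 15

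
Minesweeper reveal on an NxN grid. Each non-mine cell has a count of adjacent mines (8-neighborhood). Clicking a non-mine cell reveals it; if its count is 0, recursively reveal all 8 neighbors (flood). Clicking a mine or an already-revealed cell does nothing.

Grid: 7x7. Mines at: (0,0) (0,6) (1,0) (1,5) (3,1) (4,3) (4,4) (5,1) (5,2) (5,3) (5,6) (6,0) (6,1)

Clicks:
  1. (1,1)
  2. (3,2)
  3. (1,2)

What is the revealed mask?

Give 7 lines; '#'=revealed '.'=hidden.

Answer: .####..
.####..
.####..
..###..
.......
.......
.......

Derivation:
Click 1 (1,1) count=2: revealed 1 new [(1,1)] -> total=1
Click 2 (3,2) count=2: revealed 1 new [(3,2)] -> total=2
Click 3 (1,2) count=0: revealed 13 new [(0,1) (0,2) (0,3) (0,4) (1,2) (1,3) (1,4) (2,1) (2,2) (2,3) (2,4) (3,3) (3,4)] -> total=15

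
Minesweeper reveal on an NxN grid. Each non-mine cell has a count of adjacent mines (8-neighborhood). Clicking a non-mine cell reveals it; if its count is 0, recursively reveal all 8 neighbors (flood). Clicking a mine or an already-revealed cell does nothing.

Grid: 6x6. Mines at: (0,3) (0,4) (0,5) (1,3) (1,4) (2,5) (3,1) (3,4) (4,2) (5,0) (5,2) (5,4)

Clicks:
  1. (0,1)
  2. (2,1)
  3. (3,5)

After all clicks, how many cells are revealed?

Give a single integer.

Click 1 (0,1) count=0: revealed 9 new [(0,0) (0,1) (0,2) (1,0) (1,1) (1,2) (2,0) (2,1) (2,2)] -> total=9
Click 2 (2,1) count=1: revealed 0 new [(none)] -> total=9
Click 3 (3,5) count=2: revealed 1 new [(3,5)] -> total=10

Answer: 10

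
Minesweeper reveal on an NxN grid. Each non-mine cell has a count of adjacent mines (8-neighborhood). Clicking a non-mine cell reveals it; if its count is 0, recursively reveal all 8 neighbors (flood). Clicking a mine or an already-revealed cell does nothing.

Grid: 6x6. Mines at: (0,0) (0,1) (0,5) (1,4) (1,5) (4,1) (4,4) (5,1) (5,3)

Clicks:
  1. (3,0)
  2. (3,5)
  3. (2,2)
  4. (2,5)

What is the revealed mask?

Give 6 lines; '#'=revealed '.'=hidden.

Click 1 (3,0) count=1: revealed 1 new [(3,0)] -> total=1
Click 2 (3,5) count=1: revealed 1 new [(3,5)] -> total=2
Click 3 (2,2) count=0: revealed 11 new [(1,0) (1,1) (1,2) (1,3) (2,0) (2,1) (2,2) (2,3) (3,1) (3,2) (3,3)] -> total=13
Click 4 (2,5) count=2: revealed 1 new [(2,5)] -> total=14

Answer: ......
####..
####.#
####.#
......
......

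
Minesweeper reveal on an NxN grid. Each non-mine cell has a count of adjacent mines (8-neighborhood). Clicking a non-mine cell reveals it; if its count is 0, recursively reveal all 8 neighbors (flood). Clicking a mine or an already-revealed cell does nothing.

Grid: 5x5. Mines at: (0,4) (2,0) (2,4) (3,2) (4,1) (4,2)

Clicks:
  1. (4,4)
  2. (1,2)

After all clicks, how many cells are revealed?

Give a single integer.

Answer: 15

Derivation:
Click 1 (4,4) count=0: revealed 4 new [(3,3) (3,4) (4,3) (4,4)] -> total=4
Click 2 (1,2) count=0: revealed 11 new [(0,0) (0,1) (0,2) (0,3) (1,0) (1,1) (1,2) (1,3) (2,1) (2,2) (2,3)] -> total=15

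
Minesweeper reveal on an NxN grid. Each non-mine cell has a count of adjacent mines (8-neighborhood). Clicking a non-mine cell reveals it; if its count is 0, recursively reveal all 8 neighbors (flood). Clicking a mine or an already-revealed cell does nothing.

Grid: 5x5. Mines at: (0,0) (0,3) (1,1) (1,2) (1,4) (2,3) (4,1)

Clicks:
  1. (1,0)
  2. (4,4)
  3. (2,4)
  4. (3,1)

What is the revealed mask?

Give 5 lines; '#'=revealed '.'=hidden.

Click 1 (1,0) count=2: revealed 1 new [(1,0)] -> total=1
Click 2 (4,4) count=0: revealed 6 new [(3,2) (3,3) (3,4) (4,2) (4,3) (4,4)] -> total=7
Click 3 (2,4) count=2: revealed 1 new [(2,4)] -> total=8
Click 4 (3,1) count=1: revealed 1 new [(3,1)] -> total=9

Answer: .....
#....
....#
.####
..###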